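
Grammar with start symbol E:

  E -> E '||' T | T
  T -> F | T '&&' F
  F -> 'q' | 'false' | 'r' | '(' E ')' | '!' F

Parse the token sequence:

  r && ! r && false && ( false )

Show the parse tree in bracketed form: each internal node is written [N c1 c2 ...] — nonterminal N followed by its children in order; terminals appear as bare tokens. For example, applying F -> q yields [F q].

E
T
T && F
T && F && F
T && F && F && F
F && F && F && F
r && F && F && F
r && ! F && F && F
r && ! r && F && F
r && ! r && false && F
r && ! r && false && ( E )
r && ! r && false && ( T )
r && ! r && false && ( F )
r && ! r && false && ( false )

[E [T [T [T [T [F r]] && [F ! [F r]]] && [F false]] && [F ( [E [T [F false]]] )]]]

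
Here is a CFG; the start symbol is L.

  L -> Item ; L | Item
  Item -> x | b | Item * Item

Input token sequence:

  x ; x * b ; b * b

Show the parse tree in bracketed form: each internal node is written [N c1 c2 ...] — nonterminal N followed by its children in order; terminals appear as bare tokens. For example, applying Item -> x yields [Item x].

L
Item ; L
x ; L
x ; Item ; L
x ; Item * Item ; L
x ; x * Item ; L
x ; x * b ; L
x ; x * b ; Item
x ; x * b ; Item * Item
x ; x * b ; b * Item
x ; x * b ; b * b

[L [Item x] ; [L [Item [Item x] * [Item b]] ; [L [Item [Item b] * [Item b]]]]]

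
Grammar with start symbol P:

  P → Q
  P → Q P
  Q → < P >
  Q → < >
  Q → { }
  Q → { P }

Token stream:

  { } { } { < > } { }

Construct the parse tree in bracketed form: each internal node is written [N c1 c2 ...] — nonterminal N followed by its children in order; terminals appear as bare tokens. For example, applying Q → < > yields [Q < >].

P
Q P
{ } P
{ } Q P
{ } { } P
{ } { } Q P
{ } { } { P } P
{ } { } { Q } P
{ } { } { < > } P
{ } { } { < > } Q
{ } { } { < > } { }

[P [Q { }] [P [Q { }] [P [Q { [P [Q < >]] }] [P [Q { }]]]]]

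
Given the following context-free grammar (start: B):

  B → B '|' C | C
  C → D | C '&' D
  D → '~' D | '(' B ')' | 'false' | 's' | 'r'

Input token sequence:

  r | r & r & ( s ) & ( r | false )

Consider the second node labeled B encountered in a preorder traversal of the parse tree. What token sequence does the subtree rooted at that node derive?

[B [B [C [D r]]] | [C [C [C [C [D r]] & [D r]] & [D ( [B [C [D s]]] )]] & [D ( [B [B [C [D r]]] | [C [D false]]] )]]]

r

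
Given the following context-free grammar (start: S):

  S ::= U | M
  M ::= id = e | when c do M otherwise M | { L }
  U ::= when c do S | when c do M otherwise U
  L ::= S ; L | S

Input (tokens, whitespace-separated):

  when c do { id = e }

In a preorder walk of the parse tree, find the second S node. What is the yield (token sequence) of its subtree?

[S [U when c do [S [M { [L [S [M id = e]]] }]]]]

{ id = e }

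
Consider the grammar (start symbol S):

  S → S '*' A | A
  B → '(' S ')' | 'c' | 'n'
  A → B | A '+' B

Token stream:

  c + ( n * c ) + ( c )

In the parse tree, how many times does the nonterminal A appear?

6

[S [A [A [A [B c]] + [B ( [S [S [A [B n]]] * [A [B c]]] )]] + [B ( [S [A [B c]]] )]]]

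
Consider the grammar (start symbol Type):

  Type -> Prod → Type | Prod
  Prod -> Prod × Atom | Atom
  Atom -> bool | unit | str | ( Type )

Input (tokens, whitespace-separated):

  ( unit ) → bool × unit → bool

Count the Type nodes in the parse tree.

[Type [Prod [Atom ( [Type [Prod [Atom unit]]] )]] → [Type [Prod [Prod [Atom bool]] × [Atom unit]] → [Type [Prod [Atom bool]]]]]

4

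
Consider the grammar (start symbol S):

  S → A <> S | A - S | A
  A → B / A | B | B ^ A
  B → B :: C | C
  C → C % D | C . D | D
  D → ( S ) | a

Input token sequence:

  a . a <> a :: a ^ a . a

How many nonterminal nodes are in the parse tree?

21

[S [A [B [C [C [D a]] . [D a]]]] <> [S [A [B [B [C [D a]]] :: [C [D a]]] ^ [A [B [C [C [D a]] . [D a]]]]]]]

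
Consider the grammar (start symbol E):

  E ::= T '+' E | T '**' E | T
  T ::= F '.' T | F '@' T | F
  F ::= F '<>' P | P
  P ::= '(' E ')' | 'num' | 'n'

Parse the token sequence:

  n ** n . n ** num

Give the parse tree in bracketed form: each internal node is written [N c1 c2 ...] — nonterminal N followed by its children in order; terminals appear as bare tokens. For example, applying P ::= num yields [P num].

[E [T [F [P n]]] ** [E [T [F [P n]] . [T [F [P n]]]] ** [E [T [F [P num]]]]]]

E
T ** E
F ** E
P ** E
n ** E
n ** T ** E
n ** F . T ** E
n ** P . T ** E
n ** n . T ** E
n ** n . F ** E
n ** n . P ** E
n ** n . n ** E
n ** n . n ** T
n ** n . n ** F
n ** n . n ** P
n ** n . n ** num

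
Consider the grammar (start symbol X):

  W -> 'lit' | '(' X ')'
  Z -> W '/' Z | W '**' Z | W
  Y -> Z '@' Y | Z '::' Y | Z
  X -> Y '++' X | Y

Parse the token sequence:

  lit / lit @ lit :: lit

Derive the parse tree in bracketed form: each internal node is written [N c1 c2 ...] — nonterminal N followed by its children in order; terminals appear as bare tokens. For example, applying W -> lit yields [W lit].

X
Y
Z @ Y
W / Z @ Y
lit / Z @ Y
lit / W @ Y
lit / lit @ Y
lit / lit @ Z :: Y
lit / lit @ W :: Y
lit / lit @ lit :: Y
lit / lit @ lit :: Z
lit / lit @ lit :: W
lit / lit @ lit :: lit

[X [Y [Z [W lit] / [Z [W lit]]] @ [Y [Z [W lit]] :: [Y [Z [W lit]]]]]]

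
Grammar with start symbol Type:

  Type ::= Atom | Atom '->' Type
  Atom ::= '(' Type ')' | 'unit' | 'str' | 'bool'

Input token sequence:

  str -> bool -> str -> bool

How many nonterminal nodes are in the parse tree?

[Type [Atom str] -> [Type [Atom bool] -> [Type [Atom str] -> [Type [Atom bool]]]]]

8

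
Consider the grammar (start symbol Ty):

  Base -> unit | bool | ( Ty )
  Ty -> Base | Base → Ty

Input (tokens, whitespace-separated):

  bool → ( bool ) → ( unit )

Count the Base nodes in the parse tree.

[Ty [Base bool] → [Ty [Base ( [Ty [Base bool]] )] → [Ty [Base ( [Ty [Base unit]] )]]]]

5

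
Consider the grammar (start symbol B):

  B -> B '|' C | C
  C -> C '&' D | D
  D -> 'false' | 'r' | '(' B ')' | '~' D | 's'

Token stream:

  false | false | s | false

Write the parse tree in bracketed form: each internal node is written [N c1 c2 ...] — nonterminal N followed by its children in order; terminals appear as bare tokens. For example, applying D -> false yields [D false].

[B [B [B [B [C [D false]]] | [C [D false]]] | [C [D s]]] | [C [D false]]]

B
B | C
B | C | C
B | C | C | C
C | C | C | C
D | C | C | C
false | C | C | C
false | D | C | C
false | false | C | C
false | false | D | C
false | false | s | C
false | false | s | D
false | false | s | false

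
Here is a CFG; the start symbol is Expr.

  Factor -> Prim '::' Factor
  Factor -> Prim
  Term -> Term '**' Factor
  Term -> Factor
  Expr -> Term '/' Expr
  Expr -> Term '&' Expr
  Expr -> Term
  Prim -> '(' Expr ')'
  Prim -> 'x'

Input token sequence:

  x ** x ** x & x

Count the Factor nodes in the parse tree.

4

[Expr [Term [Term [Term [Factor [Prim x]]] ** [Factor [Prim x]]] ** [Factor [Prim x]]] & [Expr [Term [Factor [Prim x]]]]]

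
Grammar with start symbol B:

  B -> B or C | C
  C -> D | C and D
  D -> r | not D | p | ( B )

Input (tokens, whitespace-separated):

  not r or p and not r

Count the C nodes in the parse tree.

3

[B [B [C [D not [D r]]]] or [C [C [D p]] and [D not [D r]]]]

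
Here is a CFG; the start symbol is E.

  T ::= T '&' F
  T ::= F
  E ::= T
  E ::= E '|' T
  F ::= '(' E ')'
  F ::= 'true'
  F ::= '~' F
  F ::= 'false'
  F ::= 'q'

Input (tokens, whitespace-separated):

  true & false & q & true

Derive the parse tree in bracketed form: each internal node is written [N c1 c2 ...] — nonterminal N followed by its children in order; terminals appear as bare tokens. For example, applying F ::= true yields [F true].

[E [T [T [T [T [F true]] & [F false]] & [F q]] & [F true]]]

E
T
T & F
T & F & F
T & F & F & F
F & F & F & F
true & F & F & F
true & false & F & F
true & false & q & F
true & false & q & true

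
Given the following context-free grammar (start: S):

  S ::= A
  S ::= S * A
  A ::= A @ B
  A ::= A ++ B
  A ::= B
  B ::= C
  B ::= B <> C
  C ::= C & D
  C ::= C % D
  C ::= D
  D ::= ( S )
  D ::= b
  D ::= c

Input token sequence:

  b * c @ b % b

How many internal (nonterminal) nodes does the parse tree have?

[S [S [A [B [C [D b]]]]] * [A [A [B [C [D c]]]] @ [B [C [C [D b]] % [D b]]]]]

16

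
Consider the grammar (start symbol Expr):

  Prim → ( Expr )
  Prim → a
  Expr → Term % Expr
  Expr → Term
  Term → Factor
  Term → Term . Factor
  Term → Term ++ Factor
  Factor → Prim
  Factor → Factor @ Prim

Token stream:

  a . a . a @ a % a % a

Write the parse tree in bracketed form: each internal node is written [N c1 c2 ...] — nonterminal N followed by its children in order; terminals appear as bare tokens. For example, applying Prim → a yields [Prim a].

Expr
Term % Expr
Term . Factor % Expr
Term . Factor . Factor % Expr
Factor . Factor . Factor % Expr
Prim . Factor . Factor % Expr
a . Factor . Factor % Expr
a . Prim . Factor % Expr
a . a . Factor % Expr
a . a . Factor @ Prim % Expr
a . a . Prim @ Prim % Expr
a . a . a @ Prim % Expr
a . a . a @ a % Expr
a . a . a @ a % Term % Expr
a . a . a @ a % Factor % Expr
a . a . a @ a % Prim % Expr
a . a . a @ a % a % Expr
a . a . a @ a % a % Term
a . a . a @ a % a % Factor
a . a . a @ a % a % Prim
a . a . a @ a % a % a

[Expr [Term [Term [Term [Factor [Prim a]]] . [Factor [Prim a]]] . [Factor [Factor [Prim a]] @ [Prim a]]] % [Expr [Term [Factor [Prim a]]] % [Expr [Term [Factor [Prim a]]]]]]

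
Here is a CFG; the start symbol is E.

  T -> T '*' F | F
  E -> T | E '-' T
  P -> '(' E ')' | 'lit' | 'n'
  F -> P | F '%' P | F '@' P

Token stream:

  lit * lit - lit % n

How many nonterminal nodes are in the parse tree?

[E [E [T [T [F [P lit]]] * [F [P lit]]]] - [T [F [F [P lit]] % [P n]]]]

13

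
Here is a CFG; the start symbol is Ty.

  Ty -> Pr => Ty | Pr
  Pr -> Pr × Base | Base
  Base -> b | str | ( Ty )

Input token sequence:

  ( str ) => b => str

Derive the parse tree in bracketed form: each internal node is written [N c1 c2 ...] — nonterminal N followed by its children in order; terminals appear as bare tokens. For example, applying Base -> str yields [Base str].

Ty
Pr => Ty
Base => Ty
( Ty ) => Ty
( Pr ) => Ty
( Base ) => Ty
( str ) => Ty
( str ) => Pr => Ty
( str ) => Base => Ty
( str ) => b => Ty
( str ) => b => Pr
( str ) => b => Base
( str ) => b => str

[Ty [Pr [Base ( [Ty [Pr [Base str]]] )]] => [Ty [Pr [Base b]] => [Ty [Pr [Base str]]]]]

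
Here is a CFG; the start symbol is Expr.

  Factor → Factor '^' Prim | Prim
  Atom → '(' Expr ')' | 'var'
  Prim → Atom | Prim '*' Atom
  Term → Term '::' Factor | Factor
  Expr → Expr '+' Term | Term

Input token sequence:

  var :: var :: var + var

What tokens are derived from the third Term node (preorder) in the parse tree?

[Expr [Expr [Term [Term [Term [Factor [Prim [Atom var]]]] :: [Factor [Prim [Atom var]]]] :: [Factor [Prim [Atom var]]]]] + [Term [Factor [Prim [Atom var]]]]]

var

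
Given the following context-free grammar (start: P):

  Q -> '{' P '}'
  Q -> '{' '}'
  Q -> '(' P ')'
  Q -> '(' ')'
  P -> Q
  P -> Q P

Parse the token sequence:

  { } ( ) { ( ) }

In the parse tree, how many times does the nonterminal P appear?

[P [Q { }] [P [Q ( )] [P [Q { [P [Q ( )]] }]]]]

4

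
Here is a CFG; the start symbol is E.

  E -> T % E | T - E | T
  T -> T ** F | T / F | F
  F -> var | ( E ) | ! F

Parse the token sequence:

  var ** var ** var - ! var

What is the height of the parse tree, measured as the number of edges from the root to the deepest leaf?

5

[E [T [T [T [F var]] ** [F var]] ** [F var]] - [E [T [F ! [F var]]]]]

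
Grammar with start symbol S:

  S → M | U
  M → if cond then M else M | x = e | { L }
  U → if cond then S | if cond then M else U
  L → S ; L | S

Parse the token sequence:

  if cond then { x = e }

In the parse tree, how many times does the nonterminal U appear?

1

[S [U if cond then [S [M { [L [S [M x = e]]] }]]]]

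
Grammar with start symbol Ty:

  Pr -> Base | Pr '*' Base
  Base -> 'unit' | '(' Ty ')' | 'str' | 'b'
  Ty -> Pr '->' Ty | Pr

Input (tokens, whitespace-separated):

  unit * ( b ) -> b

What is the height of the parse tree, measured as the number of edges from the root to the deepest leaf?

[Ty [Pr [Pr [Base unit]] * [Base ( [Ty [Pr [Base b]]] )]] -> [Ty [Pr [Base b]]]]

6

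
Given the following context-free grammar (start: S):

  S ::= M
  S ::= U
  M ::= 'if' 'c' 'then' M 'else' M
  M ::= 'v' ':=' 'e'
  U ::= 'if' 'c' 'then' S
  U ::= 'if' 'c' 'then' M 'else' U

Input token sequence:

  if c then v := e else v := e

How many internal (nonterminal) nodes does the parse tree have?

4

[S [M if c then [M v := e] else [M v := e]]]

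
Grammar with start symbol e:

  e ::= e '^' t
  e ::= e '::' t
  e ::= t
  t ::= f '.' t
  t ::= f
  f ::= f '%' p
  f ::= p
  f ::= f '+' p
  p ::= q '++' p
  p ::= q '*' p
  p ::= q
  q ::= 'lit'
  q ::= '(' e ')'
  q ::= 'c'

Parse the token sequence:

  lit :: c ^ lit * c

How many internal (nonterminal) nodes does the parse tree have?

[e [e [e [t [f [p [q lit]]]]] :: [t [f [p [q c]]]]] ^ [t [f [p [q lit] * [p [q c]]]]]]

17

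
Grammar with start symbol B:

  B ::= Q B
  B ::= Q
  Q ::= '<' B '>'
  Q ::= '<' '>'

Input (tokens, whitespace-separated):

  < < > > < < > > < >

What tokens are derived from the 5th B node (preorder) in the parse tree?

< >

[B [Q < [B [Q < >]] >] [B [Q < [B [Q < >]] >] [B [Q < >]]]]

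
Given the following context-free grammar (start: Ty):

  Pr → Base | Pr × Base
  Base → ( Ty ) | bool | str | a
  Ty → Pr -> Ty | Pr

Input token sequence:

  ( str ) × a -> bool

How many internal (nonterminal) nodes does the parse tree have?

11

[Ty [Pr [Pr [Base ( [Ty [Pr [Base str]]] )]] × [Base a]] -> [Ty [Pr [Base bool]]]]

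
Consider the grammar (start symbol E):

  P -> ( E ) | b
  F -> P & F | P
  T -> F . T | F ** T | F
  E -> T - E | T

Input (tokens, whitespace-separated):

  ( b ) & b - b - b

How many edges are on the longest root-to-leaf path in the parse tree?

8

[E [T [F [P ( [E [T [F [P b]]]] )] & [F [P b]]]] - [E [T [F [P b]]] - [E [T [F [P b]]]]]]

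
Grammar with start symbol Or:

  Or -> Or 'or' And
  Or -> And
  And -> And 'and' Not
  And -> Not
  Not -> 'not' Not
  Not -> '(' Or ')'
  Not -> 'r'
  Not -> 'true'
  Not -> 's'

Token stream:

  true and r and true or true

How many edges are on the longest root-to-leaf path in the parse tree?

[Or [Or [And [And [And [Not true]] and [Not r]] and [Not true]]] or [And [Not true]]]

6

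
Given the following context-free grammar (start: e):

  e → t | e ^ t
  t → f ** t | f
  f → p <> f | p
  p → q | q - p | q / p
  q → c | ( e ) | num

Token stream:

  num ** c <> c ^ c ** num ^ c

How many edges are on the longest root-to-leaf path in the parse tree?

[e [e [e [t [f [p [q num]]] ** [t [f [p [q c]] <> [f [p [q c]]]]]]] ^ [t [f [p [q c]]] ** [t [f [p [q num]]]]]] ^ [t [f [p [q c]]]]]

9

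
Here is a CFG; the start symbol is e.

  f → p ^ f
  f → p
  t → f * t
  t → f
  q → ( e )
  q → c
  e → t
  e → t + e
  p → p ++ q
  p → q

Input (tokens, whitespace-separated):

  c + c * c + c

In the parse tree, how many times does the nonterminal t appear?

[e [t [f [p [q c]]]] + [e [t [f [p [q c]]] * [t [f [p [q c]]]]] + [e [t [f [p [q c]]]]]]]

4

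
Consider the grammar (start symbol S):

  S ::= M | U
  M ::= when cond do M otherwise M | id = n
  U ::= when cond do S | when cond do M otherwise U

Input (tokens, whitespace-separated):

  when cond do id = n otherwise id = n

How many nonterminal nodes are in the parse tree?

4

[S [M when cond do [M id = n] otherwise [M id = n]]]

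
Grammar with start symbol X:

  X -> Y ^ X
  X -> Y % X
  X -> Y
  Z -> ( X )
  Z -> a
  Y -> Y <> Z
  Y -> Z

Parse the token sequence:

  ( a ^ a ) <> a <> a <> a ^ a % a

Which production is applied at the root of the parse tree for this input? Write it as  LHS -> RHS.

[X [Y [Y [Y [Y [Z ( [X [Y [Z a]] ^ [X [Y [Z a]]]] )]] <> [Z a]] <> [Z a]] <> [Z a]] ^ [X [Y [Z a]] % [X [Y [Z a]]]]]

X -> Y ^ X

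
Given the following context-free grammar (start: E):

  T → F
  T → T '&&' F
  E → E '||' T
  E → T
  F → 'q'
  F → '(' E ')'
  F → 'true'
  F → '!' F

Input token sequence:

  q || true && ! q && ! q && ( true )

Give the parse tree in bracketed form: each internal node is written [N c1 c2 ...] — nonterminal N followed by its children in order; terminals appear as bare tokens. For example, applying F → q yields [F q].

E
E || T
T || T
F || T
q || T
q || T && F
q || T && F && F
q || T && F && F && F
q || F && F && F && F
q || true && F && F && F
q || true && ! F && F && F
q || true && ! q && F && F
q || true && ! q && ! F && F
q || true && ! q && ! q && F
q || true && ! q && ! q && ( E )
q || true && ! q && ! q && ( T )
q || true && ! q && ! q && ( F )
q || true && ! q && ! q && ( true )

[E [E [T [F q]]] || [T [T [T [T [F true]] && [F ! [F q]]] && [F ! [F q]]] && [F ( [E [T [F true]]] )]]]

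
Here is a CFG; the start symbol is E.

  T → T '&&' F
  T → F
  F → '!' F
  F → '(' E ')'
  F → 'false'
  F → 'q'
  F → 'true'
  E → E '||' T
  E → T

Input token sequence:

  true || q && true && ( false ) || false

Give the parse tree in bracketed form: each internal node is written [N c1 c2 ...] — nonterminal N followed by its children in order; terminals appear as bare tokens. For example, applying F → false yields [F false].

E
E || T
E || T || T
T || T || T
F || T || T
true || T || T
true || T && F || T
true || T && F && F || T
true || F && F && F || T
true || q && F && F || T
true || q && true && F || T
true || q && true && ( E ) || T
true || q && true && ( T ) || T
true || q && true && ( F ) || T
true || q && true && ( false ) || T
true || q && true && ( false ) || F
true || q && true && ( false ) || false

[E [E [E [T [F true]]] || [T [T [T [F q]] && [F true]] && [F ( [E [T [F false]]] )]]] || [T [F false]]]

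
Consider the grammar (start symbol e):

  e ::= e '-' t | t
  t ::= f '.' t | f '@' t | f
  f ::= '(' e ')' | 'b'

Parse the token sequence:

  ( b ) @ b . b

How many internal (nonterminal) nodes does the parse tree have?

10

[e [t [f ( [e [t [f b]]] )] @ [t [f b] . [t [f b]]]]]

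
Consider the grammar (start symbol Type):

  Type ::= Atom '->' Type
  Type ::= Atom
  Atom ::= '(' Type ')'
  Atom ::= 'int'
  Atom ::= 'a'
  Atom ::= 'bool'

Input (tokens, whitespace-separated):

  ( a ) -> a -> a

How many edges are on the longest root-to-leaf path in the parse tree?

[Type [Atom ( [Type [Atom a]] )] -> [Type [Atom a] -> [Type [Atom a]]]]

4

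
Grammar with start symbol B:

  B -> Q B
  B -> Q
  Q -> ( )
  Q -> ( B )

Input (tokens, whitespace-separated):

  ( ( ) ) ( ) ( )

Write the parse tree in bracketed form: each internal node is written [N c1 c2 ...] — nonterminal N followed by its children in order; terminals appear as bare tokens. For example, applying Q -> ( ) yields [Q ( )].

[B [Q ( [B [Q ( )]] )] [B [Q ( )] [B [Q ( )]]]]

B
Q B
( B ) B
( Q ) B
( ( ) ) B
( ( ) ) Q B
( ( ) ) ( ) B
( ( ) ) ( ) Q
( ( ) ) ( ) ( )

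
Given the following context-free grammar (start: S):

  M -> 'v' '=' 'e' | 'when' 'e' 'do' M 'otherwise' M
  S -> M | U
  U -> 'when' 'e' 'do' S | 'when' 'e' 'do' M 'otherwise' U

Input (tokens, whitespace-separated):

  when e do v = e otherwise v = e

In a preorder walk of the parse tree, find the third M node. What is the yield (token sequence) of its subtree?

v = e

[S [M when e do [M v = e] otherwise [M v = e]]]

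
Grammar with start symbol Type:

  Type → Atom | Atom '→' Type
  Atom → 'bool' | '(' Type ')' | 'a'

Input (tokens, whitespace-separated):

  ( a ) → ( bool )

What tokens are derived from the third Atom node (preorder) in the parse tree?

( bool )

[Type [Atom ( [Type [Atom a]] )] → [Type [Atom ( [Type [Atom bool]] )]]]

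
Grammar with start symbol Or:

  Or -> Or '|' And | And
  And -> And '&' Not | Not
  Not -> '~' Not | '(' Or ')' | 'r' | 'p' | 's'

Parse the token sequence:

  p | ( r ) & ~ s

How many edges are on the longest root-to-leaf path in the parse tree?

7

[Or [Or [And [Not p]]] | [And [And [Not ( [Or [And [Not r]]] )]] & [Not ~ [Not s]]]]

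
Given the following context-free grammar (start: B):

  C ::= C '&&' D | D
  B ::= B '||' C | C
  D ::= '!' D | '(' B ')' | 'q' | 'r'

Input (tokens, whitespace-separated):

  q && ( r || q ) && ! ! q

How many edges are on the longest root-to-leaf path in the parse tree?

[B [C [C [C [D q]] && [D ( [B [B [C [D r]]] || [C [D q]]] )]] && [D ! [D ! [D q]]]]]

8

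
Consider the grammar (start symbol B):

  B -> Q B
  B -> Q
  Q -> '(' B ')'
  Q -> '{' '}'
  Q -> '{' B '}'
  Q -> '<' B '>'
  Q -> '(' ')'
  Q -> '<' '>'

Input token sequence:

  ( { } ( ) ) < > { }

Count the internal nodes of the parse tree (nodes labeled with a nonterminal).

10

[B [Q ( [B [Q { }] [B [Q ( )]]] )] [B [Q < >] [B [Q { }]]]]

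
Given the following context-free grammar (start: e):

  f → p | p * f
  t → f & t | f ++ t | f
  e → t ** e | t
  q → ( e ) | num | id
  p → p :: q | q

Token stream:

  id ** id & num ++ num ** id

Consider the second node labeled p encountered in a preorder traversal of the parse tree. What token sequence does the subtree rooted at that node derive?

id

[e [t [f [p [q id]]]] ** [e [t [f [p [q id]]] & [t [f [p [q num]]] ++ [t [f [p [q num]]]]]] ** [e [t [f [p [q id]]]]]]]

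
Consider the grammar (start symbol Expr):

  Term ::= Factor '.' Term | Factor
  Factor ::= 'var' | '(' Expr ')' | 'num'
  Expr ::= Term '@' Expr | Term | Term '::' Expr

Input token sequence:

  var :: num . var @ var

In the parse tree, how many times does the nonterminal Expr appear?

[Expr [Term [Factor var]] :: [Expr [Term [Factor num] . [Term [Factor var]]] @ [Expr [Term [Factor var]]]]]

3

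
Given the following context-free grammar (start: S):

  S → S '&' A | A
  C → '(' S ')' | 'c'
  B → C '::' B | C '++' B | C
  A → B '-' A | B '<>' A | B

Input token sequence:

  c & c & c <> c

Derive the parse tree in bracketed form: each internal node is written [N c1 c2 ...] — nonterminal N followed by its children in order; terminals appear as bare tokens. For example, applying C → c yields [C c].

S
S & A
S & A & A
A & A & A
B & A & A
C & A & A
c & A & A
c & B & A
c & C & A
c & c & A
c & c & B <> A
c & c & C <> A
c & c & c <> A
c & c & c <> B
c & c & c <> C
c & c & c <> c

[S [S [S [A [B [C c]]]] & [A [B [C c]]]] & [A [B [C c]] <> [A [B [C c]]]]]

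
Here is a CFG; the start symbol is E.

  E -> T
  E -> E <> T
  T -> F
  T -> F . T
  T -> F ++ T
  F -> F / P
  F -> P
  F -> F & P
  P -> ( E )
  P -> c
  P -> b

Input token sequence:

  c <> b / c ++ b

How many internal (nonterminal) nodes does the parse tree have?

[E [E [T [F [P c]]]] <> [T [F [F [P b]] / [P c]] ++ [T [F [P b]]]]]

13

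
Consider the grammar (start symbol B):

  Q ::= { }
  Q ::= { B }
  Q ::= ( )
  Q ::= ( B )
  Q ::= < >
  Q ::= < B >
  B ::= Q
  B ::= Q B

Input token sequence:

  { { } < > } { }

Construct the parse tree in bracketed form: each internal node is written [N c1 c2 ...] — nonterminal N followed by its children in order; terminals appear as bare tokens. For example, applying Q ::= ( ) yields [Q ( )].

B
Q B
{ B } B
{ Q B } B
{ { } B } B
{ { } Q } B
{ { } < > } B
{ { } < > } Q
{ { } < > } { }

[B [Q { [B [Q { }] [B [Q < >]]] }] [B [Q { }]]]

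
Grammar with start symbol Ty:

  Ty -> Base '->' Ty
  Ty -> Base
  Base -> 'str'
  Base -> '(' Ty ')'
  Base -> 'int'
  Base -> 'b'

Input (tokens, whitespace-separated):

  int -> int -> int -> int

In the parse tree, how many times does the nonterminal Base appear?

4

[Ty [Base int] -> [Ty [Base int] -> [Ty [Base int] -> [Ty [Base int]]]]]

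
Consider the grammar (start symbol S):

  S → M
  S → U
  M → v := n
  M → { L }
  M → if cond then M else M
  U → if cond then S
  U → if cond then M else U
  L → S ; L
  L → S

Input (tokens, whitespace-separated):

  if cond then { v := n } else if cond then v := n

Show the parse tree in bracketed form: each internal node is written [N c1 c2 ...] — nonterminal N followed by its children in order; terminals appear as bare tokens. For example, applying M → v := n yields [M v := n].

S
U
if cond then M else U
if cond then { L } else U
if cond then { S } else U
if cond then { M } else U
if cond then { v := n } else U
if cond then { v := n } else if cond then S
if cond then { v := n } else if cond then M
if cond then { v := n } else if cond then v := n

[S [U if cond then [M { [L [S [M v := n]]] }] else [U if cond then [S [M v := n]]]]]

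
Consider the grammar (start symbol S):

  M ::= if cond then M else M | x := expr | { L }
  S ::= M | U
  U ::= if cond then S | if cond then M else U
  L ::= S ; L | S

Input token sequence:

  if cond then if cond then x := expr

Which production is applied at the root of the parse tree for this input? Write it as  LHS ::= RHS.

S ::= U

[S [U if cond then [S [U if cond then [S [M x := expr]]]]]]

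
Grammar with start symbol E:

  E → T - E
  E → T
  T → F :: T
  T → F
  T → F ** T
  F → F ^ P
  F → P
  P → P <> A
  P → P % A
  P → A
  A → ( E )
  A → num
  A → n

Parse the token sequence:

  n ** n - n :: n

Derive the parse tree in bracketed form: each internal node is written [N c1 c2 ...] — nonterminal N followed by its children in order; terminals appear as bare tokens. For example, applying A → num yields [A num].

[E [T [F [P [A n]]] ** [T [F [P [A n]]]]] - [E [T [F [P [A n]]] :: [T [F [P [A n]]]]]]]

E
T - E
F ** T - E
P ** T - E
A ** T - E
n ** T - E
n ** F - E
n ** P - E
n ** A - E
n ** n - E
n ** n - T
n ** n - F :: T
n ** n - P :: T
n ** n - A :: T
n ** n - n :: T
n ** n - n :: F
n ** n - n :: P
n ** n - n :: A
n ** n - n :: n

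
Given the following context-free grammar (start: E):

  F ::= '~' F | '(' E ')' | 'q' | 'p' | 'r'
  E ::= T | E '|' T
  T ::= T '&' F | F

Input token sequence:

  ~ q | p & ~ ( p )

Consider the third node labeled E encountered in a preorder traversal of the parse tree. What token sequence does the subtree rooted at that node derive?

[E [E [T [F ~ [F q]]]] | [T [T [F p]] & [F ~ [F ( [E [T [F p]]] )]]]]

p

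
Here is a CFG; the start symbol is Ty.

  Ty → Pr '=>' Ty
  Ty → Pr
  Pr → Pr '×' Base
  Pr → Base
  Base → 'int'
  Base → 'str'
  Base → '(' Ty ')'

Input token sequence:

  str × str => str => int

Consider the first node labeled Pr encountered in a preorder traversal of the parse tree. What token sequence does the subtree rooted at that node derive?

[Ty [Pr [Pr [Base str]] × [Base str]] => [Ty [Pr [Base str]] => [Ty [Pr [Base int]]]]]

str × str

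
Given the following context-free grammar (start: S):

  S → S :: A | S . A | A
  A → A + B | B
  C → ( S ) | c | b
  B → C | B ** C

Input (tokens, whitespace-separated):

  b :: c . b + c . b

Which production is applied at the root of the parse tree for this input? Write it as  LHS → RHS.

S → S . A

[S [S [S [S [A [B [C b]]]] :: [A [B [C c]]]] . [A [A [B [C b]]] + [B [C c]]]] . [A [B [C b]]]]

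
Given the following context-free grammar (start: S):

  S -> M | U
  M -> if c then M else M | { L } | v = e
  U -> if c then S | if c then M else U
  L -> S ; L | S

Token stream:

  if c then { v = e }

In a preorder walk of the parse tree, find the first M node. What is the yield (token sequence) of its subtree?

{ v = e }

[S [U if c then [S [M { [L [S [M v = e]]] }]]]]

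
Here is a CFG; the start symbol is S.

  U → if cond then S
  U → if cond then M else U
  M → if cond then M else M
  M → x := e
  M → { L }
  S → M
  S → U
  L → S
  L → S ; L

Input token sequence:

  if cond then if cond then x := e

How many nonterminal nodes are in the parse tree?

6

[S [U if cond then [S [U if cond then [S [M x := e]]]]]]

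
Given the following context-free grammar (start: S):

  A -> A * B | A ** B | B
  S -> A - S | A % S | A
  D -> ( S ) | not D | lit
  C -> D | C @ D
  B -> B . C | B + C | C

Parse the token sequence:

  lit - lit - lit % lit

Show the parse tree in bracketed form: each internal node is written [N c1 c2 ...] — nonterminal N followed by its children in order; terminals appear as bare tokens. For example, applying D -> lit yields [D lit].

S
A - S
B - S
C - S
D - S
lit - S
lit - A - S
lit - B - S
lit - C - S
lit - D - S
lit - lit - S
lit - lit - A % S
lit - lit - B % S
lit - lit - C % S
lit - lit - D % S
lit - lit - lit % S
lit - lit - lit % A
lit - lit - lit % B
lit - lit - lit % C
lit - lit - lit % D
lit - lit - lit % lit

[S [A [B [C [D lit]]]] - [S [A [B [C [D lit]]]] - [S [A [B [C [D lit]]]] % [S [A [B [C [D lit]]]]]]]]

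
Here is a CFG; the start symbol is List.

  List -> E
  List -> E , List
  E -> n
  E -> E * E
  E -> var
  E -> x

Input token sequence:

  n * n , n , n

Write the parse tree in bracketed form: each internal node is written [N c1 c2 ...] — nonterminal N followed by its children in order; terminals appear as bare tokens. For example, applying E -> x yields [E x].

[List [E [E n] * [E n]] , [List [E n] , [List [E n]]]]

List
E , List
E * E , List
n * E , List
n * n , List
n * n , E , List
n * n , n , List
n * n , n , E
n * n , n , n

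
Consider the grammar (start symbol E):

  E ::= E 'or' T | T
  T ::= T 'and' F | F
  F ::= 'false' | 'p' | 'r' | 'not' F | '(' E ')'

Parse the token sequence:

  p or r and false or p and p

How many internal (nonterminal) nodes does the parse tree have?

13

[E [E [E [T [F p]]] or [T [T [F r]] and [F false]]] or [T [T [F p]] and [F p]]]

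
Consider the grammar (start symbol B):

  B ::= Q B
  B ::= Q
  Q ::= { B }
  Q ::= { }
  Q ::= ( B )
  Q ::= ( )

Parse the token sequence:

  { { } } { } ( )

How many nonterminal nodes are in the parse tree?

[B [Q { [B [Q { }]] }] [B [Q { }] [B [Q ( )]]]]

8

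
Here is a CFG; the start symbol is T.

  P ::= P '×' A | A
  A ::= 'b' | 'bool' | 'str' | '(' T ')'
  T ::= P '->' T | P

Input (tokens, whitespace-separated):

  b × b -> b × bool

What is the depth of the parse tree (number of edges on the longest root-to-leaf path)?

5

[T [P [P [A b]] × [A b]] -> [T [P [P [A b]] × [A bool]]]]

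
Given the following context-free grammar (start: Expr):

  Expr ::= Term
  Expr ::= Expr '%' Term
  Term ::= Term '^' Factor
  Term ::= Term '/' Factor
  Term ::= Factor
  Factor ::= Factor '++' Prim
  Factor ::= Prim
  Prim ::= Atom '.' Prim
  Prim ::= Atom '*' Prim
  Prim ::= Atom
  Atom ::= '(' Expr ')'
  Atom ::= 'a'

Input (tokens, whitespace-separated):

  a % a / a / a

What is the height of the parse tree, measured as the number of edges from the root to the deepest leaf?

7

[Expr [Expr [Term [Factor [Prim [Atom a]]]]] % [Term [Term [Term [Factor [Prim [Atom a]]]] / [Factor [Prim [Atom a]]]] / [Factor [Prim [Atom a]]]]]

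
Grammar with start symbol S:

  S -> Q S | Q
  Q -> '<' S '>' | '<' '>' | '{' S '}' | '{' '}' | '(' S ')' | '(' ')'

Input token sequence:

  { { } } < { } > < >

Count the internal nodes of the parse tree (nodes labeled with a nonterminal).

[S [Q { [S [Q { }]] }] [S [Q < [S [Q { }]] >] [S [Q < >]]]]

10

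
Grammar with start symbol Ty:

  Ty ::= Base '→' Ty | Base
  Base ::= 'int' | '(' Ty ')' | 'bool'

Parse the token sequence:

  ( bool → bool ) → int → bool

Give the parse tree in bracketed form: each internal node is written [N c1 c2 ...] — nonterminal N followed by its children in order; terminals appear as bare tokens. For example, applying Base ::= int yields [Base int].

Ty
Base → Ty
( Ty ) → Ty
( Base → Ty ) → Ty
( bool → Ty ) → Ty
( bool → Base ) → Ty
( bool → bool ) → Ty
( bool → bool ) → Base → Ty
( bool → bool ) → int → Ty
( bool → bool ) → int → Base
( bool → bool ) → int → bool

[Ty [Base ( [Ty [Base bool] → [Ty [Base bool]]] )] → [Ty [Base int] → [Ty [Base bool]]]]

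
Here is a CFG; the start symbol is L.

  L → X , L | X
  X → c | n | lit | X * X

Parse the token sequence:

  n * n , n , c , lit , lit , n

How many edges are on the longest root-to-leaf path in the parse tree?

7

[L [X [X n] * [X n]] , [L [X n] , [L [X c] , [L [X lit] , [L [X lit] , [L [X n]]]]]]]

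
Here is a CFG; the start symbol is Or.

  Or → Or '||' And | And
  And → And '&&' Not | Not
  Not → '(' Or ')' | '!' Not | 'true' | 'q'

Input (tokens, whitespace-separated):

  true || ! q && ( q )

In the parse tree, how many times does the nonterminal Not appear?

5

[Or [Or [And [Not true]]] || [And [And [Not ! [Not q]]] && [Not ( [Or [And [Not q]]] )]]]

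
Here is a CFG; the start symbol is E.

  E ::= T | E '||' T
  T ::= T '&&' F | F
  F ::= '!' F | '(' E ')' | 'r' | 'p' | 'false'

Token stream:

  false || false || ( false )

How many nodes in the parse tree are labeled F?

[E [E [E [T [F false]]] || [T [F false]]] || [T [F ( [E [T [F false]]] )]]]

4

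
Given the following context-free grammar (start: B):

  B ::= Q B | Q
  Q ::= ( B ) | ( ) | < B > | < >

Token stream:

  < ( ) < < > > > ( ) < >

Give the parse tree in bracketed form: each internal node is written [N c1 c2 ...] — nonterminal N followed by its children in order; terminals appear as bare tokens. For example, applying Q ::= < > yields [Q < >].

B
Q B
< B > B
< Q B > B
< ( ) B > B
< ( ) Q > B
< ( ) < B > > B
< ( ) < Q > > B
< ( ) < < > > > B
< ( ) < < > > > Q B
< ( ) < < > > > ( ) B
< ( ) < < > > > ( ) Q
< ( ) < < > > > ( ) < >

[B [Q < [B [Q ( )] [B [Q < [B [Q < >]] >]]] >] [B [Q ( )] [B [Q < >]]]]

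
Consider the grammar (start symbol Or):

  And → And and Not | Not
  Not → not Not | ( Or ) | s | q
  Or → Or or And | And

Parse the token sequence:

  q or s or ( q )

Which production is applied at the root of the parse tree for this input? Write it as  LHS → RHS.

Or → Or or And

[Or [Or [Or [And [Not q]]] or [And [Not s]]] or [And [Not ( [Or [And [Not q]]] )]]]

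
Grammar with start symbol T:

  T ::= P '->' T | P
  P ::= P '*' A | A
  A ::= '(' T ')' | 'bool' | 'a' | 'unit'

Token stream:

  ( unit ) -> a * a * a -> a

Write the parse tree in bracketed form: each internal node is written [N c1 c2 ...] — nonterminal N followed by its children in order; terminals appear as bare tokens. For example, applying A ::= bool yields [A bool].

[T [P [A ( [T [P [A unit]]] )]] -> [T [P [P [P [A a]] * [A a]] * [A a]] -> [T [P [A a]]]]]

T
P -> T
A -> T
( T ) -> T
( P ) -> T
( A ) -> T
( unit ) -> T
( unit ) -> P -> T
( unit ) -> P * A -> T
( unit ) -> P * A * A -> T
( unit ) -> A * A * A -> T
( unit ) -> a * A * A -> T
( unit ) -> a * a * A -> T
( unit ) -> a * a * a -> T
( unit ) -> a * a * a -> P
( unit ) -> a * a * a -> A
( unit ) -> a * a * a -> a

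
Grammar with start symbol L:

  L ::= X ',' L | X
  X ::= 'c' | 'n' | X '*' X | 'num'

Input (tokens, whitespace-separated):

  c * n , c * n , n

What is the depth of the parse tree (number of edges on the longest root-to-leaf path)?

[L [X [X c] * [X n]] , [L [X [X c] * [X n]] , [L [X n]]]]

4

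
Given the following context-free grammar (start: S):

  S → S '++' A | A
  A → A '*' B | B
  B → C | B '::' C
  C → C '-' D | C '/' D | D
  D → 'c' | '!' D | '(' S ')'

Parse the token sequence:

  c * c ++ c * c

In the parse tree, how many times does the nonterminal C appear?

4

[S [S [A [A [B [C [D c]]]] * [B [C [D c]]]]] ++ [A [A [B [C [D c]]]] * [B [C [D c]]]]]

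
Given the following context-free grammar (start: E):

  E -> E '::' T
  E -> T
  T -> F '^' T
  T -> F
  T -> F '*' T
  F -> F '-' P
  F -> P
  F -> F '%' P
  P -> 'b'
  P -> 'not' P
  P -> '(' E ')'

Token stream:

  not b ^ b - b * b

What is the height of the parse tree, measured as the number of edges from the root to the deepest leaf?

[E [T [F [P not [P b]]] ^ [T [F [F [P b]] - [P b]] * [T [F [P b]]]]]]

6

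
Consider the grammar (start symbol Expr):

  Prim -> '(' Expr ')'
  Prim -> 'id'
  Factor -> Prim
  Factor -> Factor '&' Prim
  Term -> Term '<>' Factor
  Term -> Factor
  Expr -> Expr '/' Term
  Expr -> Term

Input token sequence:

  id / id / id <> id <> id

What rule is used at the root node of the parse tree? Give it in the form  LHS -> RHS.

Expr -> Expr '/' Term

[Expr [Expr [Expr [Term [Factor [Prim id]]]] / [Term [Factor [Prim id]]]] / [Term [Term [Term [Factor [Prim id]]] <> [Factor [Prim id]]] <> [Factor [Prim id]]]]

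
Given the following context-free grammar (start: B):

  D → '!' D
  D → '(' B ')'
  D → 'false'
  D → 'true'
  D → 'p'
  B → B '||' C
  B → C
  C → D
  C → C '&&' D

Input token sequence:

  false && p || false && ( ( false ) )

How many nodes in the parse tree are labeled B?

[B [B [C [C [D false]] && [D p]]] || [C [C [D false]] && [D ( [B [C [D ( [B [C [D false]]] )]]] )]]]

4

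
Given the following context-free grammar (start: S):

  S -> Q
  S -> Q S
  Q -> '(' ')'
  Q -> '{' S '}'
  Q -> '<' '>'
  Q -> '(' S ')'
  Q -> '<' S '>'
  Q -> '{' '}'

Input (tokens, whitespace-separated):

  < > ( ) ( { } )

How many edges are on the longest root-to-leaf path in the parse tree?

6

[S [Q < >] [S [Q ( )] [S [Q ( [S [Q { }]] )]]]]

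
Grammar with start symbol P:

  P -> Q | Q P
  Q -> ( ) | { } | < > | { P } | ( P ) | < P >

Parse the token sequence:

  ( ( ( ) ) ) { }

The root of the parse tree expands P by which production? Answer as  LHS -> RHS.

P -> Q P

[P [Q ( [P [Q ( [P [Q ( )]] )]] )] [P [Q { }]]]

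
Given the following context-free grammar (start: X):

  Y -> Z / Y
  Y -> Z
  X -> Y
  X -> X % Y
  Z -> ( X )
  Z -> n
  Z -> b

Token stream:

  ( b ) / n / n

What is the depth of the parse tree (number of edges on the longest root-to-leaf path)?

6

[X [Y [Z ( [X [Y [Z b]]] )] / [Y [Z n] / [Y [Z n]]]]]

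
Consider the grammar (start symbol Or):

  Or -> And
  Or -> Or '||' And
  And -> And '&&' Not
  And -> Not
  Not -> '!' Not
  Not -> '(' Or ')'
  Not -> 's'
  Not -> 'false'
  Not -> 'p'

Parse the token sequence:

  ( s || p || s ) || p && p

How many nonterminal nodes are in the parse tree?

[Or [Or [And [Not ( [Or [Or [Or [And [Not s]]] || [And [Not p]]] || [And [Not s]]] )]]] || [And [And [Not p]] && [Not p]]]

17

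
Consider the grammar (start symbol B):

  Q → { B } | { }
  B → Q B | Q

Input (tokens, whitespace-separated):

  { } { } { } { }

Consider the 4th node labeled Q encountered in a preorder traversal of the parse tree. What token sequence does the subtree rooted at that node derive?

{ }

[B [Q { }] [B [Q { }] [B [Q { }] [B [Q { }]]]]]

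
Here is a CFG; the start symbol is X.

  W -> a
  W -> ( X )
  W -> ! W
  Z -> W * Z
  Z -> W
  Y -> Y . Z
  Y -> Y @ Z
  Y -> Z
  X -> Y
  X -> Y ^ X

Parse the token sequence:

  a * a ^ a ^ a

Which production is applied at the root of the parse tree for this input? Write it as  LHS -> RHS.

[X [Y [Z [W a] * [Z [W a]]]] ^ [X [Y [Z [W a]]] ^ [X [Y [Z [W a]]]]]]

X -> Y ^ X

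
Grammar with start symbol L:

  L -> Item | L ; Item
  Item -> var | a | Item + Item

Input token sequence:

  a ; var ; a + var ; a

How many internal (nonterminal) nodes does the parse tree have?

10

[L [L [L [L [Item a]] ; [Item var]] ; [Item [Item a] + [Item var]]] ; [Item a]]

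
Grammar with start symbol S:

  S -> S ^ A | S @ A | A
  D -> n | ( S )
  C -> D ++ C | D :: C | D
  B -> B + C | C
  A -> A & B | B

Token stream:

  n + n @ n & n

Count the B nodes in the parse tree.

[S [S [A [B [B [C [D n]]] + [C [D n]]]]] @ [A [A [B [C [D n]]]] & [B [C [D n]]]]]

4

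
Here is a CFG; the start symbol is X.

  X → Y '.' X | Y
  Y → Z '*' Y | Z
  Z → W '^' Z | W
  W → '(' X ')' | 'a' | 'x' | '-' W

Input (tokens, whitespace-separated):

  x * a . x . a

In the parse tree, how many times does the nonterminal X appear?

[X [Y [Z [W x]] * [Y [Z [W a]]]] . [X [Y [Z [W x]]] . [X [Y [Z [W a]]]]]]

3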